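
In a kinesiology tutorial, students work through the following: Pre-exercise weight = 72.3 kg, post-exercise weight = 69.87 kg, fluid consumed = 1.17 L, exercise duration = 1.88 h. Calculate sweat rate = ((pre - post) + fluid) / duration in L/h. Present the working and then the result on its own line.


Weight loss = 72.3 - 69.87 = 2.43 kg (approx L)
Total sweat = 2.43 + 1.17 = 3.6 L
Sweat rate = 3.6 / 1.88 = 1.915 L/h

1.915 L/h


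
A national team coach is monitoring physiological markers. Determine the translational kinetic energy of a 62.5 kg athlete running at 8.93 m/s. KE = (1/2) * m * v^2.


KE = 0.5 * m * v^2
= 0.5 * 62.5 * 8.93^2
= 0.5 * 62.5 * 79.7449
= 2492.03 J

2492.03 J


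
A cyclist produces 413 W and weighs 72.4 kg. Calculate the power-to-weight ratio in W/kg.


P/W = power / mass
= 413 / 72.4
= 5.704 W/kg

5.704 W/kg


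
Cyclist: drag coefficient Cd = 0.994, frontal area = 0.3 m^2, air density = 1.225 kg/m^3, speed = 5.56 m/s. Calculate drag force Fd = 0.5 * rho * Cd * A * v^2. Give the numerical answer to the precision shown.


v^2 = 5.56^2 = 30.9136
Fd = 0.5 * 1.225 * 0.994 * 0.3 * 30.9136
= 5.646 N

5.646 N


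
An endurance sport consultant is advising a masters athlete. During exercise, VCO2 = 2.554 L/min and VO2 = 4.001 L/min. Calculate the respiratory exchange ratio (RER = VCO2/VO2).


RER = VCO2 / VO2
= 2.554 / 4.001
= 0.6383

0.6383


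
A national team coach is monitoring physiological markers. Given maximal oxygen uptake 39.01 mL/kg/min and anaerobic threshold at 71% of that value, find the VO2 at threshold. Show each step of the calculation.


Percentage as decimal = 0.71
VO2 at AT = 39.01 * 0.71 = 27.7 mL/kg/min

27.7 mL/kg/min


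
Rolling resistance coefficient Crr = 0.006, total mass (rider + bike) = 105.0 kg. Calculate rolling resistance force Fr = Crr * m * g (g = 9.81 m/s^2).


Fr = Crr * m * g
= 0.006 * 105.0 * 9.81
= 6.18 N

6.18 N


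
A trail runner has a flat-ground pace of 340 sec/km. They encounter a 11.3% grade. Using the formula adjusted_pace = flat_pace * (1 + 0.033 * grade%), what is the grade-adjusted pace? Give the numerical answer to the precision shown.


Grade factor = 1 + 0.033 * 11.3 = 1.3729
Adjusted = 340 * 1.3729 = 466.79 sec/km

466.79 s/km


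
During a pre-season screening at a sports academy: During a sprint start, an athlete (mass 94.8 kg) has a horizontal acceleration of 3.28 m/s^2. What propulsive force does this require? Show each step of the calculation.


Propulsive force = mass * acceleration
= 94.8 kg * 3.28 m/s^2
= 310.94 N

310.94 N


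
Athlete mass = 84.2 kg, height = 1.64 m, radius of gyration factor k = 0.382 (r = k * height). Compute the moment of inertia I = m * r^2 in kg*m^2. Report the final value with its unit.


r = k * height = 0.382 * 1.64 = 0.62648 m
r^2 = 0.62648^2 = 0.392477
I = 84.2 * 0.392477 = 33.047 kg*m^2

33.047 kg*m^2


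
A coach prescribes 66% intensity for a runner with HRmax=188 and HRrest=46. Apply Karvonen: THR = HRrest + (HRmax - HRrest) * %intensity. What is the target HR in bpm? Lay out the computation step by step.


Heart rate reserve = 188 - 46 = 142
Intensity fraction = 66 / 100 = 0.66
THR = 46 + 142 * 0.66 = 139.72 bpm

139.72 bpm


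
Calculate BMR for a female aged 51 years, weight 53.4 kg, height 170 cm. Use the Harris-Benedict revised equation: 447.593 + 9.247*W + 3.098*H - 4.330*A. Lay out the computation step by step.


Substituting values:
W term = 9.247 * 53.4 = 493.7898
H term = 3.098 * 170 = 526.66
A term = 4.330 * 51 = 220.83
BMR = 1247.21 kcal/day

1247.21 kcal/day


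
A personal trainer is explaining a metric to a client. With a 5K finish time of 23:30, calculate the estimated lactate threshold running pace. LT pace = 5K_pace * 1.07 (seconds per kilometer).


Race duration = 1410 s for 5 km
Average pace = 1410 / 5 = 282.0 s/km
LT pace = 282.0 * 1.07
= 301.74 s/km

301.74 s/km


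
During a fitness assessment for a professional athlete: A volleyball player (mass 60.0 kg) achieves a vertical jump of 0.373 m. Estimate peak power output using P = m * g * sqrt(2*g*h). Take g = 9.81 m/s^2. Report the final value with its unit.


2 * g * h = 2 * 9.81 * 0.373 = 7.31826
sqrt(7.31826) = 2.705228 m/s
P = 60.0 * 9.81 * 2.705228 = 1592.3 W

1592.3 W


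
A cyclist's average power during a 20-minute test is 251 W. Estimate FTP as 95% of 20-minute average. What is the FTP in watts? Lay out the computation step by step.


FTP = 20-min power * 0.95
= 251 * 0.95
= 238.45 W

238.45 W


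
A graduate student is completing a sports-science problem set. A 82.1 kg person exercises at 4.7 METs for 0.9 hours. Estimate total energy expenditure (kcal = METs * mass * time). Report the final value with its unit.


Energy = METs * mass(kg) * time(h)
= 4.7 * 82.1 * 0.9
= 347.28 kcal

347.28 kcal


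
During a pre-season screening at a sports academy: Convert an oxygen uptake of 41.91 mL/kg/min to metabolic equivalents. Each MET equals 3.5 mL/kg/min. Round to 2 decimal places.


One MET = 3.5 mL/kg/min
Number of METs = 41.91 / 3.5
= 11.97 METs

11.97 METs


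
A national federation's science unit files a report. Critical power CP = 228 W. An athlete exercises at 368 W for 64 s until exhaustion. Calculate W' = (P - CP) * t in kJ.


P - CP = 368 - 228 = 140 W
W' = 140 * 64 = 8960 J
= 8960 / 1000 = 8.96 kJ

8.96 kJ


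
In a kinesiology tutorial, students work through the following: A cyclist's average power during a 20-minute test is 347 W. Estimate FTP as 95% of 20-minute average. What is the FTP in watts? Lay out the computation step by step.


FTP = 20-min power * 0.95
= 347 * 0.95
= 329.65 W

329.65 W


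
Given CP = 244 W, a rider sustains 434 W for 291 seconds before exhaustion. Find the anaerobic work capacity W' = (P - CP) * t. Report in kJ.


Excess power = 434 - 244 = 190 W
Work above CP = 190 * 291 = 55290 J
W' = 55.29 kJ

55.29 kJ


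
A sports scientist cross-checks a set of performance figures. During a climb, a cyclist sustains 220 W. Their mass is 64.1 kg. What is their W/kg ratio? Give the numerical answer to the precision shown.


Power-to-weight = 220 W / 64.1 kg
= 3.432 W/kg

3.432 W/kg


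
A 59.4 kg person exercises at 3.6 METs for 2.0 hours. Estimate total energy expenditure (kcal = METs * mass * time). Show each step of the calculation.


Energy = METs * mass(kg) * time(h)
= 3.6 * 59.4 * 2.0
= 427.68 kcal

427.68 kcal


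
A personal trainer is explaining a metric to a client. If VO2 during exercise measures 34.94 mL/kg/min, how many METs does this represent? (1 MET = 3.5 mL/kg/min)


METs = VO2 / 3.5 = 34.94 / 3.5 = 9.98

9.98 METs


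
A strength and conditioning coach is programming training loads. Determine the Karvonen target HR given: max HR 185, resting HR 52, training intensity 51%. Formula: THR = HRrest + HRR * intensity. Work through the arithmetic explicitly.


HRR = HRmax - HRrest = 185 - 52 = 133
THR = 52 + 133 * 0.51
= 119.83 bpm

119.83 bpm


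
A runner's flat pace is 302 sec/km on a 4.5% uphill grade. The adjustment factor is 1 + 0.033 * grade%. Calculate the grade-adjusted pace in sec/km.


Factor = 1 + 0.033 * 4.5 = 1.1485
Adjusted pace = 302 * 1.1485
= 346.85 sec/km

346.85 s/km


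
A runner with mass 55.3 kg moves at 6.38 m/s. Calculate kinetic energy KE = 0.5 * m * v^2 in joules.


v^2 = 6.38^2 = 40.7044
KE = 0.5 * 55.3 * 40.7044
= 1125.48 J

1125.48 J


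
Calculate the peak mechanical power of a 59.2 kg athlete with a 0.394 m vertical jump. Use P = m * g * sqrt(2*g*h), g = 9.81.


First, sqrt(2gh) = sqrt(2 * 9.81 * 0.394)
= sqrt(7.73028) = 2.780338 m/s
Power = 59.2 * 9.81 * 2.780338 = 1614.69 W

1614.69 W


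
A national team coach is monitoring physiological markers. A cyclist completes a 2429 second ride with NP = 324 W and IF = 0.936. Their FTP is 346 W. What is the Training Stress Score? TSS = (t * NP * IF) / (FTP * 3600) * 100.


t * NP * IF = 2429 * 324 * 0.936 = 736628.256
FTP * 3600 = 1245600
TSS = (736628.256 / 1245600) * 100 = 59.14

59.14 TSS


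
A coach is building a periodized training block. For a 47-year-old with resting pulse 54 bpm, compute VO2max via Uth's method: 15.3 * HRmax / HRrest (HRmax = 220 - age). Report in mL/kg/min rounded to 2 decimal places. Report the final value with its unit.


Step 1: HRmax = 220 - 47 = 173 bpm
Step 2: Ratio = 173 / 54 = 3.2037
Step 3: VO2max = 15.3 * 3.2037 = 49.02 mL/kg/min

49.02 mL/kg/min


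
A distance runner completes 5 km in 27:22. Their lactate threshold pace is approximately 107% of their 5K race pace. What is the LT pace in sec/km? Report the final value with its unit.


Convert to seconds: 27 min 22 s = 1642 s
Pace per km = 1642 / 5 = 328.4 s/km
LT pace = 328.4 * 1.07 = 351.39 s/km

351.39 s/km


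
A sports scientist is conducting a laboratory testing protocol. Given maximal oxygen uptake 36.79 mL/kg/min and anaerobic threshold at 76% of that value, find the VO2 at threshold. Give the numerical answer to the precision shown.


Percentage as decimal = 0.76
VO2 at AT = 36.79 * 0.76 = 27.96 mL/kg/min

27.96 mL/kg/min


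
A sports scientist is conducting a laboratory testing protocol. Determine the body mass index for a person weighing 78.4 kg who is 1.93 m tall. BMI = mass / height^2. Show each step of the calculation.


BMI = mass / height^2
= 78.4 / 1.93^2
= 78.4 / 3.7249
= 21.05 kg/m^2

21.05 kg/m^2


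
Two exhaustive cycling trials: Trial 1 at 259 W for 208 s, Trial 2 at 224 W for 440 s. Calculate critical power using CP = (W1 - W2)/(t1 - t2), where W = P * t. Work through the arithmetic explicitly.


W1 = 259 * 208 = 53872 J
W2 = 224 * 440 = 98560 J
CP = (53872 - 98560) / (208 - 440)
= -44688 / -232
= 192.62 W

192.62 W


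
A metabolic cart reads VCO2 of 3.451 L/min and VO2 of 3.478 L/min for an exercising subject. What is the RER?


RER = VCO2 / VO2 = 3.451 / 3.478 = 0.9922

0.9922


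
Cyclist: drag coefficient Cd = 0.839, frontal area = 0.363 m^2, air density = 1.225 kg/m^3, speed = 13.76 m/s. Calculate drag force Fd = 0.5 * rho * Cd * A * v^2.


v^2 = 13.76^2 = 189.3376
Fd = 0.5 * 1.225 * 0.839 * 0.363 * 189.3376
= 35.319 N

35.319 N


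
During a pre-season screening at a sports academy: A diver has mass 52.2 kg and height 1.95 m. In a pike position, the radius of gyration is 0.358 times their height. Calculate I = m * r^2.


r = 0.358 * 1.95 = 0.6981 m
I = m * r^2 = 52.2 * 0.487344 = 25.439 kg*m^2

25.439 kg*m^2


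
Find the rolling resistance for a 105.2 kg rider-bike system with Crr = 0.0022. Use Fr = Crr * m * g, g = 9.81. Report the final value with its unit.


m * g = 105.2 * 9.81 = 1032.012 N
Fr = 0.0022 * 1032.012 = 2.27 N

2.27 N


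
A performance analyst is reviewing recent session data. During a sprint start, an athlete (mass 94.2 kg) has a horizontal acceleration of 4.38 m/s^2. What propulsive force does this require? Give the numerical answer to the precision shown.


Propulsive force = mass * acceleration
= 94.2 kg * 4.38 m/s^2
= 412.6 N

412.6 N


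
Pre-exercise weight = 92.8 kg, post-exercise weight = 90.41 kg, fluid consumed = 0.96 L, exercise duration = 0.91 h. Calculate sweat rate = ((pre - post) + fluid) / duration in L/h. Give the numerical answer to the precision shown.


Weight loss = 92.8 - 90.41 = 2.39 kg (approx L)
Total sweat = 2.39 + 0.96 = 3.35 L
Sweat rate = 3.35 / 0.91 = 3.681 L/h

3.681 L/h


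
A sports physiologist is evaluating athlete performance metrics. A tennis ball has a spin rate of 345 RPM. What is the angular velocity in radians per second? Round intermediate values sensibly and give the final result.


Convert RPM to rad/s: multiply by 2*pi and divide by 60
omega = 345 * 2 * pi / 60
= 36.128 rad/s

36.128 rad/s


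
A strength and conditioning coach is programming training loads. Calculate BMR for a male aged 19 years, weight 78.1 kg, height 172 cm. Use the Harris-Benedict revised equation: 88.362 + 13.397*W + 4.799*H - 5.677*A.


Substituting values:
W term = 13.397 * 78.1 = 1046.3057
H term = 4.799 * 172 = 825.428
A term = 5.677 * 19 = 107.863
BMR = 1852.23 kcal/day

1852.23 kcal/day


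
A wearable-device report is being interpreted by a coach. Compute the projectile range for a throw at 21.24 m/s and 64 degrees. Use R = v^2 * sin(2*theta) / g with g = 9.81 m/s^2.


Two times the angle = 128 degrees
sin(128) = 0.788011
R = 451.1376 * 0.788011 / 9.81 = 36.239 m

36.239 m


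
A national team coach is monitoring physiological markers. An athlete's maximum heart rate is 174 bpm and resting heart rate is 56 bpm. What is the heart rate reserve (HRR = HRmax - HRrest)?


HRR = HRmax - HRrest
= 174 - 56
= 118 bpm

118 bpm


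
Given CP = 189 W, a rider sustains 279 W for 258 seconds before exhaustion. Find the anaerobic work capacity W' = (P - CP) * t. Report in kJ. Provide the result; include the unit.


Excess power = 279 - 189 = 90 W
Work above CP = 90 * 258 = 23220 J
W' = 23.22 kJ

23.22 kJ


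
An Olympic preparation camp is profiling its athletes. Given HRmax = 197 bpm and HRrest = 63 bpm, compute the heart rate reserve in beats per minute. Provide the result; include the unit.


Heart rate reserve = maximum HR minus resting HR
HRR = 197 - 63 = 134 bpm

134 bpm


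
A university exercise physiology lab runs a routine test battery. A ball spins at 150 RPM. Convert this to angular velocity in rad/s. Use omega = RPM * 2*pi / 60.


omega = 150 * 2 * pi / 60
= 150 * 6.28318531 / 60
= 942.478 / 60
= 15.708 rad/s

15.708 rad/s


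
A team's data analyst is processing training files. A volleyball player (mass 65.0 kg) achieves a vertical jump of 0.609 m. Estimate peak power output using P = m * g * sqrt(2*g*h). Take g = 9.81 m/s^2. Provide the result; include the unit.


2 * g * h = 2 * 9.81 * 0.609 = 11.94858
sqrt(11.94858) = 3.456672 m/s
P = 65.0 * 9.81 * 3.456672 = 2204.15 W

2204.15 W


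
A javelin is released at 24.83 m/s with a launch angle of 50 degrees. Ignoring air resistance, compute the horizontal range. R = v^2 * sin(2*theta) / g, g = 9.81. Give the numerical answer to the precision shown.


Launch speed squared = 616.5289
sin(2 * 50 deg) = 0.984808
Range = 616.5289 * 0.984808 / 9.81
= 61.892 m

61.892 m


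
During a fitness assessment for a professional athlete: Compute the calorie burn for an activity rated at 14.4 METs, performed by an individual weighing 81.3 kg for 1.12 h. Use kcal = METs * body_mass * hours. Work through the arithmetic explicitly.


Product of METs and mass = 14.4 * 81.3 = 1170.72
Total kcal = 1170.72 * 1.12 = 1311.21 kcal

1311.21 kcal


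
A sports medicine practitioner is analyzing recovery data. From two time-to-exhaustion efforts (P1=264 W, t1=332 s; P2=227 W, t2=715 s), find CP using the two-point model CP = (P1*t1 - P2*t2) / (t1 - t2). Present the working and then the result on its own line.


Work in trial 1 = 87648 J
Work in trial 2 = 162305 J
Delta work = -74657 J
Delta time = -383 s
CP = -74657 / -383 = 194.93 W

194.93 W


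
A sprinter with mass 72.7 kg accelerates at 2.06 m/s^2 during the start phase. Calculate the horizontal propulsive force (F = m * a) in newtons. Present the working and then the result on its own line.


F = m * a
= 72.7 * 2.06
= 149.76 N

149.76 N


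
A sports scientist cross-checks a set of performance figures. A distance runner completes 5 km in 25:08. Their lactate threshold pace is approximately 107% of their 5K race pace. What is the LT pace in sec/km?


Convert to seconds: 25 min 8 s = 1508 s
Pace per km = 1508 / 5 = 301.6 s/km
LT pace = 301.6 * 1.07 = 322.71 s/km

322.71 s/km


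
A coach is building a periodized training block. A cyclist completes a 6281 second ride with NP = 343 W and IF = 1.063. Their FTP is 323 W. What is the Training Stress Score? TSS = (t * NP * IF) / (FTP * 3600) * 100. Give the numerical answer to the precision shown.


t * NP * IF = 6281 * 343 * 1.063 = 2290109.129
FTP * 3600 = 1162800
TSS = (2290109.129 / 1162800) * 100 = 196.95

196.95 TSS


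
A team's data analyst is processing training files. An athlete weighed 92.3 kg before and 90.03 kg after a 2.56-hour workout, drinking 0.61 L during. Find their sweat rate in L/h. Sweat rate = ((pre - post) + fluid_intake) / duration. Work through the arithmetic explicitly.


Body mass change = 2.27 kg
Total sweat loss = 2.27 + 0.61 = 2.88 L
Rate = 2.88 / 2.56 = 1.125 L/h

1.125 L/h


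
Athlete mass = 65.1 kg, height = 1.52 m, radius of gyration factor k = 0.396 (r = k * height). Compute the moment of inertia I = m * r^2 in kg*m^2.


r = k * height = 0.396 * 1.52 = 0.60192 m
r^2 = 0.60192^2 = 0.362308
I = 65.1 * 0.362308 = 23.586 kg*m^2

23.586 kg*m^2


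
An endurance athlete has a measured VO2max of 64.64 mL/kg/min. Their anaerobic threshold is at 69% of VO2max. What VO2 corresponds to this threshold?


Anaerobic threshold VO2 = VO2max * 69%
= 64.64 * 0.69
= 44.6 mL/kg/min

44.6 mL/kg/min


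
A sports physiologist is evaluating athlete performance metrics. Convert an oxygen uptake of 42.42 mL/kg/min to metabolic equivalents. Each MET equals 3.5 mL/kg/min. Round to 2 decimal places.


One MET = 3.5 mL/kg/min
Number of METs = 42.42 / 3.5
= 12.12 METs

12.12 METs


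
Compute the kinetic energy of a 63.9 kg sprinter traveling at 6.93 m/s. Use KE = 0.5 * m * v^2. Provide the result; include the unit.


Velocity squared = 48.0249
KE = 0.5 * 63.9 * 48.0249 = 1534.4 J

1534.4 J


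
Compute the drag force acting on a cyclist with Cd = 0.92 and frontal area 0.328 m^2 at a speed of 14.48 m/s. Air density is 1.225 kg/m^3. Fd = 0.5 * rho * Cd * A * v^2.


Step 1: v^2 = 209.6704
Step 2: Fd = 0.5 * 1.225 * 0.92 * 0.328 * 209.6704
= 38.753 N

38.753 N


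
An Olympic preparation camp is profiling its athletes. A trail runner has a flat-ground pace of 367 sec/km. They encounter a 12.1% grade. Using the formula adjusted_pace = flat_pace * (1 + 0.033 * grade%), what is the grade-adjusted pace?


Grade factor = 1 + 0.033 * 12.1 = 1.3993
Adjusted = 367 * 1.3993 = 513.54 sec/km

513.54 s/km


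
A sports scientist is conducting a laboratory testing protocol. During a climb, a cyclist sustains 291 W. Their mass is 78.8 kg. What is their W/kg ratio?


Power-to-weight = 291 W / 78.8 kg
= 3.693 W/kg

3.693 W/kg


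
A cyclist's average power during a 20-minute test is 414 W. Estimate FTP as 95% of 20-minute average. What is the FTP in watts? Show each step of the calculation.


FTP = 20-min power * 0.95
= 414 * 0.95
= 393.3 W

393.3 W


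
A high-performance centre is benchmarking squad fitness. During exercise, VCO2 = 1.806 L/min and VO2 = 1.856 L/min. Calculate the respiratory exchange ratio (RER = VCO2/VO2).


RER = VCO2 / VO2
= 1.806 / 1.856
= 0.9731

0.9731


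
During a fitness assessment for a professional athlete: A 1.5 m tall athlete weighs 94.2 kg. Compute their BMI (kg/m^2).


height^2 = 2.25 m^2
BMI = 94.2 / 2.25 = 41.87 kg/m^2

41.87 kg/m^2


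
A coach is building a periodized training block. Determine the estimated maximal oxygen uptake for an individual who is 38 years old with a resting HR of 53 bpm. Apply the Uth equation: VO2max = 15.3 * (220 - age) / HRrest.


HRmax = 220 - 38 = 182
VO2max = 15.3 * (182 / 53)
= 15.3 * 3.434
= 52.54 mL/kg/min

52.54 mL/kg/min


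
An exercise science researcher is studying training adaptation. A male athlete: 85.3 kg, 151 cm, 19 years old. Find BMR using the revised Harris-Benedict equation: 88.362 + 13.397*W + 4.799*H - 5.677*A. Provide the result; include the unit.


Intercept = 88.362
Weight contribution = 13.397 * 85.3 = 1142.7641
Height contribution = 4.799 * 151 = 724.649
Age contribution = 5.677 * 19 = 107.863
BMR = 88.362 + 1142.7641 + 724.649 - 107.863
= 1847.91 kcal/day

1847.91 kcal/day


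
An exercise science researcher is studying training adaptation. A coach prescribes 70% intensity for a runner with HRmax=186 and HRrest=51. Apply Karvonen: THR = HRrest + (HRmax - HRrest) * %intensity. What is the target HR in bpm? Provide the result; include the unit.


Heart rate reserve = 186 - 51 = 135
Intensity fraction = 70 / 100 = 0.7
THR = 51 + 135 * 0.7 = 145.5 bpm

145.5 bpm


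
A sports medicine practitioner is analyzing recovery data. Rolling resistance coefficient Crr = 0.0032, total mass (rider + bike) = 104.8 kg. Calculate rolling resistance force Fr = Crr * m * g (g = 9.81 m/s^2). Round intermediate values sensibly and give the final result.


Fr = Crr * m * g
= 0.0032 * 104.8 * 9.81
= 3.29 N

3.29 N


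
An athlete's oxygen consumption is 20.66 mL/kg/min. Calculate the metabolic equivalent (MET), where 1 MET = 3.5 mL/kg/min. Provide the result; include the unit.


MET = VO2 / 3.5
= 20.66 / 3.5
= 5.9 METs

5.9 METs


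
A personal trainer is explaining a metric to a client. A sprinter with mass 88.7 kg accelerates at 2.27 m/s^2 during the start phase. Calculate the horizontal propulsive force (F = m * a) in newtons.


F = m * a
= 88.7 * 2.27
= 201.35 N

201.35 N


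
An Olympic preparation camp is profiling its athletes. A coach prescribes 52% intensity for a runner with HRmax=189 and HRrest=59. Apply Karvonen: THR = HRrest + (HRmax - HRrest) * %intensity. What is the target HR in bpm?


Heart rate reserve = 189 - 59 = 130
Intensity fraction = 52 / 100 = 0.52
THR = 59 + 130 * 0.52 = 126.6 bpm

126.6 bpm


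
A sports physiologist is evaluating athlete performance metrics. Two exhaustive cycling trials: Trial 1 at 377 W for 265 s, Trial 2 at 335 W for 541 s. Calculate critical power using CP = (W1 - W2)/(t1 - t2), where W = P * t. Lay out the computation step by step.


W1 = 377 * 265 = 99905 J
W2 = 335 * 541 = 181235 J
CP = (99905 - 181235) / (265 - 541)
= -81330 / -276
= 294.67 W

294.67 W


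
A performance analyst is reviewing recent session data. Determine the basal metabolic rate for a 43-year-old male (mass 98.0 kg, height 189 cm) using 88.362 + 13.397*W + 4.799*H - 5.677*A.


BMR = 88.362 + 13.397*98.0 + 4.799*189 - 5.677*43
= 2064.17 kcal/day

2064.17 kcal/day


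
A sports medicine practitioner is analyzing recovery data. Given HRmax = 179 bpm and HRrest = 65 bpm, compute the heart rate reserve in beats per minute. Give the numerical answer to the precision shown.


Heart rate reserve = maximum HR minus resting HR
HRR = 179 - 65 = 114 bpm

114 bpm


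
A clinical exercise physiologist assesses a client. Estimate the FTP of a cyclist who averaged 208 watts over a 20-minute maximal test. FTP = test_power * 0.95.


FTP = 208 * 0.95 = 197.6 W

197.6 W


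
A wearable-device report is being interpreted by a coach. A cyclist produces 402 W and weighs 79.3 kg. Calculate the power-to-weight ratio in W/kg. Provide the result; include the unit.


P/W = power / mass
= 402 / 79.3
= 5.069 W/kg

5.069 W/kg


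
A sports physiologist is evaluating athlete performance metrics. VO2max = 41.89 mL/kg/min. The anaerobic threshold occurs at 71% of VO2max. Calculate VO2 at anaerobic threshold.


AT fraction = 71 / 100 = 0.71
AT VO2 = 41.89 * 0.71
= 29.74 mL/kg/min

29.74 mL/kg/min


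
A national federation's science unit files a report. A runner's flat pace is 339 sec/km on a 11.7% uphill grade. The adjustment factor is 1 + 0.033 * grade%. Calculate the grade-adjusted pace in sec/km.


Factor = 1 + 0.033 * 11.7 = 1.3861
Adjusted pace = 339 * 1.3861
= 469.89 sec/km

469.89 s/km


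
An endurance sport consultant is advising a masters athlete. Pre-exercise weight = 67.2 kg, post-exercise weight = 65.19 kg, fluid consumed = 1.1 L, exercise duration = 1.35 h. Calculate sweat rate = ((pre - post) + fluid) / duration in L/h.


Weight loss = 67.2 - 65.19 = 2.01 kg (approx L)
Total sweat = 2.01 + 1.1 = 3.11 L
Sweat rate = 3.11 / 1.35 = 2.304 L/h

2.304 L/h


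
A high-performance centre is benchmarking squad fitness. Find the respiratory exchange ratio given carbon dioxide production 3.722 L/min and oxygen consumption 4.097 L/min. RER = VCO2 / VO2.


VCO2 = 3.722 L/min
VO2 = 4.097 L/min
RER = 3.722 / 4.097 = 0.9085

0.9085


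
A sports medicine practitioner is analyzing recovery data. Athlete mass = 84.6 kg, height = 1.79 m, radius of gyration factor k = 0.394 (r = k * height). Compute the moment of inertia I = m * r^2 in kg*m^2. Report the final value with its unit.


r = k * height = 0.394 * 1.79 = 0.70526 m
r^2 = 0.70526^2 = 0.497392
I = 84.6 * 0.497392 = 42.079 kg*m^2

42.079 kg*m^2


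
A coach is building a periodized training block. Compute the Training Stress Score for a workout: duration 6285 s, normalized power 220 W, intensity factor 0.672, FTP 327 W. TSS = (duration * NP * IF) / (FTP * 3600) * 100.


Product = 6285 * 220 * 0.672 = 929174.4
Base = 327 * 3600 = 1177200
TSS = 929174.4 / 1177200 * 100 = 78.93

78.93 TSS


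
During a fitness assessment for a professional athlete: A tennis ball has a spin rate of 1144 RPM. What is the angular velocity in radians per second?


Convert RPM to rad/s: multiply by 2*pi and divide by 60
omega = 1144 * 2 * pi / 60
= 119.799 rad/s

119.799 rad/s


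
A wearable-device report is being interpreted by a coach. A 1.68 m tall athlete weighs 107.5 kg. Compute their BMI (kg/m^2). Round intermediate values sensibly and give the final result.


height^2 = 2.8224 m^2
BMI = 107.5 / 2.8224 = 38.09 kg/m^2

38.09 kg/m^2


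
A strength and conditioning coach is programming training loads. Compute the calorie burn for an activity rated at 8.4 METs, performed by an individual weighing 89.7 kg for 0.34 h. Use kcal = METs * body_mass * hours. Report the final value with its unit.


Product of METs and mass = 8.4 * 89.7 = 753.48
Total kcal = 753.48 * 0.34 = 256.18 kcal

256.18 kcal


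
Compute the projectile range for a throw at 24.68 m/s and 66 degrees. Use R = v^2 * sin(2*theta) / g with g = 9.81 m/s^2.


Two times the angle = 132 degrees
sin(132) = 0.743145
R = 609.1024 * 0.743145 / 9.81 = 46.142 m

46.142 m


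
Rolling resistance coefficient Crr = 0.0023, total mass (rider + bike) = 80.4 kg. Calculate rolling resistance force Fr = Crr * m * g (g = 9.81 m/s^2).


Fr = Crr * m * g
= 0.0023 * 80.4 * 9.81
= 1.814 N

1.814 N


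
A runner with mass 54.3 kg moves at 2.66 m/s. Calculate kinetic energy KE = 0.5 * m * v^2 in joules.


v^2 = 2.66^2 = 7.0756
KE = 0.5 * 54.3 * 7.0756
= 192.1 J

192.1 J


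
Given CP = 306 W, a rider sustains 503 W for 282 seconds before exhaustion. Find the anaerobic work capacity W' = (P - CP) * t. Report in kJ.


Excess power = 503 - 306 = 197 W
Work above CP = 197 * 282 = 55554 J
W' = 55.554 kJ

55.554 kJ


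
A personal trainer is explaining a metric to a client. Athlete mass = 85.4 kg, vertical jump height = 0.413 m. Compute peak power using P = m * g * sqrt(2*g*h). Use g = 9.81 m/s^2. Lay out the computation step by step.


sqrt(2 * 9.81 * 0.413) = sqrt(8.10306) = 2.846587 m/s
P = 85.4 * 9.81 * 2.846587
= 2384.8 W

2384.8 W


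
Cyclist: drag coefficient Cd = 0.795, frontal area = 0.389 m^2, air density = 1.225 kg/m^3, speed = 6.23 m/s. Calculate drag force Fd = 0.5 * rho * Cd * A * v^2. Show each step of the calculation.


v^2 = 6.23^2 = 38.8129
Fd = 0.5 * 1.225 * 0.795 * 0.389 * 38.8129
= 7.352 N

7.352 N


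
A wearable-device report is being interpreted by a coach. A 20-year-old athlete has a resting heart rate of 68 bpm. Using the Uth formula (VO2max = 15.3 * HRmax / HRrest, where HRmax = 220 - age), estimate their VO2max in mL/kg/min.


HRmax = 220 - 20 = 200 bpm
Ratio = HRmax / HRrest = 200 / 68 = 2.9412
VO2max = 15.3 * 2.9412 = 45.0 mL/kg/min

45.0 mL/kg/min


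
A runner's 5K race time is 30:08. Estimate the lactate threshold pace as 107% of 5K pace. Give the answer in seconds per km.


Total race time = 30*60 + 8 = 1808 seconds
5K pace = 1808 / 5 = 361.6 sec/km
LT pace = 361.6 * 1.07 = 386.91 sec/km

386.91 s/km


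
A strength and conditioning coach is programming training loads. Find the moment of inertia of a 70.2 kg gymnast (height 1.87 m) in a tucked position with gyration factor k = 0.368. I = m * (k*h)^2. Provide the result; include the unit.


Radius of gyration = 0.368 * 1.87 = 0.68816 m
I = 70.2 * 0.68816^2
= 70.2 * 0.473564
= 33.244 kg*m^2

33.244 kg*m^2


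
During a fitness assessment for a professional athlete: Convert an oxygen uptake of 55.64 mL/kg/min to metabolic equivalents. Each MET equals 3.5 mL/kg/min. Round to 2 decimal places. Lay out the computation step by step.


One MET = 3.5 mL/kg/min
Number of METs = 55.64 / 3.5
= 15.9 METs

15.9 METs


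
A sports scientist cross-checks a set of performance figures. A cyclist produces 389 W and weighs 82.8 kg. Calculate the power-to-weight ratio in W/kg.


P/W = power / mass
= 389 / 82.8
= 4.698 W/kg

4.698 W/kg


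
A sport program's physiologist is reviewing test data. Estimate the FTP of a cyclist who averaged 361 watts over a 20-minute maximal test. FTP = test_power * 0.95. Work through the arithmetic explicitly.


FTP = 361 * 0.95 = 342.95 W

342.95 W


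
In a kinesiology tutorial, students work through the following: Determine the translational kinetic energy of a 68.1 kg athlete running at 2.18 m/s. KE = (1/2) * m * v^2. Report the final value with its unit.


KE = 0.5 * m * v^2
= 0.5 * 68.1 * 2.18^2
= 0.5 * 68.1 * 4.7524
= 161.82 J

161.82 J


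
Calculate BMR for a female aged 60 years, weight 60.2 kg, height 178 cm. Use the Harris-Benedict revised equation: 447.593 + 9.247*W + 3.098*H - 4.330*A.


Substituting values:
W term = 9.247 * 60.2 = 556.6694
H term = 3.098 * 178 = 551.444
A term = 4.330 * 60 = 259.8
BMR = 1295.91 kcal/day

1295.91 kcal/day


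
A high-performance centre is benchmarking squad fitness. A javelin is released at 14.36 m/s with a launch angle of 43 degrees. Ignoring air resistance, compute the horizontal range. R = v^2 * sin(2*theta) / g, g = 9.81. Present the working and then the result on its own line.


Launch speed squared = 206.2096
sin(2 * 43 deg) = 0.997564
Range = 206.2096 * 0.997564 / 9.81
= 20.969 m

20.969 m


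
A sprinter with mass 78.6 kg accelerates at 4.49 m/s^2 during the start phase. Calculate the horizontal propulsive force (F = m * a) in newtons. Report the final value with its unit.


F = m * a
= 78.6 * 4.49
= 352.91 N

352.91 N


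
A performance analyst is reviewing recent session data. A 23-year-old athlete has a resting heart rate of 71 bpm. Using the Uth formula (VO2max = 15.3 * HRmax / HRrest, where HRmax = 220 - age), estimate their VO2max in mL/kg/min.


HRmax = 220 - 23 = 197 bpm
Ratio = HRmax / HRrest = 197 / 71 = 2.7746
VO2max = 15.3 * 2.7746 = 42.45 mL/kg/min

42.45 mL/kg/min


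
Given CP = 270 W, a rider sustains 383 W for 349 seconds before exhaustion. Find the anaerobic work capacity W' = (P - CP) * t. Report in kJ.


Excess power = 383 - 270 = 113 W
Work above CP = 113 * 349 = 39437 J
W' = 39.437 kJ

39.437 kJ


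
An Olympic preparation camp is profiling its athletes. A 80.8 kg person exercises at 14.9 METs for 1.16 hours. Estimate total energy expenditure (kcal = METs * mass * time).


Energy = METs * mass(kg) * time(h)
= 14.9 * 80.8 * 1.16
= 1396.55 kcal

1396.55 kcal


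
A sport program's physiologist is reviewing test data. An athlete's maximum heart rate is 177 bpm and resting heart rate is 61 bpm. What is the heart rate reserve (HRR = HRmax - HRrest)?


HRR = HRmax - HRrest
= 177 - 61
= 116 bpm

116 bpm


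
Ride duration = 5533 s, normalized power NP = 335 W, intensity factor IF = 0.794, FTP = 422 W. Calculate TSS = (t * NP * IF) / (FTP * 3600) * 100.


Numerator = 5533 * 335 * 0.794 = 1471722.67
Denominator = 422 * 3600 = 1519200
TSS = 1471722.67 / 1519200 * 100
= 96.87

96.87 TSS


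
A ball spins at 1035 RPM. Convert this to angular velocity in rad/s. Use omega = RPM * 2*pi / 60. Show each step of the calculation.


omega = 1035 * 2 * pi / 60
= 1035 * 6.28318531 / 60
= 6503.097 / 60
= 108.385 rad/s

108.385 rad/s


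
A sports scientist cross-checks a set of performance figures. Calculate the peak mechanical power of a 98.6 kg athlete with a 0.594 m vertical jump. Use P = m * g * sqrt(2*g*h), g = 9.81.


First, sqrt(2gh) = sqrt(2 * 9.81 * 0.594)
= sqrt(11.65428) = 3.413837 m/s
Power = 98.6 * 9.81 * 3.413837 = 3302.09 W

3302.09 W


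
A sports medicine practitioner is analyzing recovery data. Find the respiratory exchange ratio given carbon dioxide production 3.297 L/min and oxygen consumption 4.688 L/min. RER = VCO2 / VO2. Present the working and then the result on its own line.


VCO2 = 3.297 L/min
VO2 = 4.688 L/min
RER = 3.297 / 4.688 = 0.7033

0.7033


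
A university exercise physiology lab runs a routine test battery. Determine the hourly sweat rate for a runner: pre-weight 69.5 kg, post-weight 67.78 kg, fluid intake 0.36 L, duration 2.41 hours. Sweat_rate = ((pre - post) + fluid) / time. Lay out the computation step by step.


Mass lost = 69.5 - 67.78 = 1.72 kg
Add fluid consumed: 1.72 + 0.36 = 2.08 L total sweat
Sweat rate = 2.08 / 2.41 = 0.863 L/h

0.863 L/h


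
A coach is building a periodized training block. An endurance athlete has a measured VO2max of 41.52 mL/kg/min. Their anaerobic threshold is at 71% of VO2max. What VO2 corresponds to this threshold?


Anaerobic threshold VO2 = VO2max * 71%
= 41.52 * 0.71
= 29.48 mL/kg/min

29.48 mL/kg/min


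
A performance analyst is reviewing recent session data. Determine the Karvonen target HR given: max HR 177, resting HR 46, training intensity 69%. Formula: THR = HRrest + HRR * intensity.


HRR = HRmax - HRrest = 177 - 46 = 131
THR = 46 + 131 * 0.69
= 136.39 bpm

136.39 bpm


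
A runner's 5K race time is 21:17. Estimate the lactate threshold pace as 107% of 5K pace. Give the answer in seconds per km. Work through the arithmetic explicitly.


Total race time = 21*60 + 17 = 1277 seconds
5K pace = 1277 / 5 = 255.4 sec/km
LT pace = 255.4 * 1.07 = 273.28 sec/km

273.28 s/km


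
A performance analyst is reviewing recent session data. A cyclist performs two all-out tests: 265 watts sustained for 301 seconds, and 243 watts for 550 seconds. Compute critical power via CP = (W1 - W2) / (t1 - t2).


W1 = P1 * t1 = 265 * 301 = 79765 J
W2 = P2 * t2 = 243 * 550 = 133650 J
CP = (79765 - 133650) / (301 - 550)
= 216.41 W

216.41 W


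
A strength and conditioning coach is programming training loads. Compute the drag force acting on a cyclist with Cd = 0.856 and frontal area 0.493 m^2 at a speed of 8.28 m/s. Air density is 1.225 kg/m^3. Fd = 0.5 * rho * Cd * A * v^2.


Step 1: v^2 = 68.5584
Step 2: Fd = 0.5 * 1.225 * 0.856 * 0.493 * 68.5584
= 17.721 N

17.721 N


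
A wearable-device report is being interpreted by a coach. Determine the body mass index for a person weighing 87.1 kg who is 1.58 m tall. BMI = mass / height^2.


BMI = mass / height^2
= 87.1 / 1.58^2
= 87.1 / 2.4964
= 34.89 kg/m^2

34.89 kg/m^2


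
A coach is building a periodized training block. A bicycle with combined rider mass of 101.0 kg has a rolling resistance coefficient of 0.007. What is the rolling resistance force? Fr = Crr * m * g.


Fr = 0.007 * 101.0 * 9.81
= 0.707 * 9.81
= 6.936 N

6.936 N


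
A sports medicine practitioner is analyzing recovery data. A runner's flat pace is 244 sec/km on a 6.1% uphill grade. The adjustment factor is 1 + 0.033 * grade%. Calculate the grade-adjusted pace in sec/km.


Factor = 1 + 0.033 * 6.1 = 1.2013
Adjusted pace = 244 * 1.2013
= 293.12 sec/km

293.12 s/km


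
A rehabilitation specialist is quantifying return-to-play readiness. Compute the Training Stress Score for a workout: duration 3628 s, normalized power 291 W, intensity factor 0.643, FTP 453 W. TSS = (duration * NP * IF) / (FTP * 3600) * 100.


Product = 3628 * 291 * 0.643 = 678845.964
Base = 453 * 3600 = 1630800
TSS = 678845.964 / 1630800 * 100 = 41.63

41.63 TSS


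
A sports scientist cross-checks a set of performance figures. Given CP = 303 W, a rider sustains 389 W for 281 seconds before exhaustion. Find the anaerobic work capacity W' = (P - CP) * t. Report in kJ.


Excess power = 389 - 303 = 86 W
Work above CP = 86 * 281 = 24166 J
W' = 24.166 kJ

24.166 kJ


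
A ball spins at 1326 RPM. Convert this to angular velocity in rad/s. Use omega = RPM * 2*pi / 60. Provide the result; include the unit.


omega = 1326 * 2 * pi / 60
= 1326 * 6.28318531 / 60
= 8331.504 / 60
= 138.858 rad/s

138.858 rad/s


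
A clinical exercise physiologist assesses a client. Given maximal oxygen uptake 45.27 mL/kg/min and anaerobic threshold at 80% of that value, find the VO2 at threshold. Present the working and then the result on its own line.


Percentage as decimal = 0.8
VO2 at AT = 45.27 * 0.8 = 36.22 mL/kg/min

36.22 mL/kg/min


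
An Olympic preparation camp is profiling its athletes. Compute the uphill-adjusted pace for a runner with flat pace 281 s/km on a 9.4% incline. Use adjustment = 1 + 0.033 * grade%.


Adjustment factor = 1 + 0.033 * 9.4 = 1.3102
Grade-adjusted pace = 281 * 1.3102 = 368.17 s/km

368.17 s/km


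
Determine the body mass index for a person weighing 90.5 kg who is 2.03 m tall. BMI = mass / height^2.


BMI = mass / height^2
= 90.5 / 2.03^2
= 90.5 / 4.1209
= 21.96 kg/m^2

21.96 kg/m^2


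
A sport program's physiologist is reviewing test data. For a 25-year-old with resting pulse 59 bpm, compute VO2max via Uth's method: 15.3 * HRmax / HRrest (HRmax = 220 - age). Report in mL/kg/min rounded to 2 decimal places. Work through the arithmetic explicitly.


Step 1: HRmax = 220 - 25 = 195 bpm
Step 2: Ratio = 195 / 59 = 3.3051
Step 3: VO2max = 15.3 * 3.3051 = 50.57 mL/kg/min

50.57 mL/kg/min


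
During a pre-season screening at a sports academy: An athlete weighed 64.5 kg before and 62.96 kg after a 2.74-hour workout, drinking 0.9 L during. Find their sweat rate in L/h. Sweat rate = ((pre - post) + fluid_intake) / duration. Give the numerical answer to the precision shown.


Body mass change = 1.54 kg
Total sweat loss = 1.54 + 0.9 = 2.44 L
Rate = 2.44 / 2.74 = 0.891 L/h

0.891 L/h


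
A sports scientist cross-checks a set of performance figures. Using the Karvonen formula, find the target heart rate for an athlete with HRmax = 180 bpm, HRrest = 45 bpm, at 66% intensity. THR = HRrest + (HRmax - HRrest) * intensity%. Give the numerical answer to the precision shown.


HRR = 180 - 45 = 135
THR = 45 + 135 * 0.66
= 45 + 89.1
= 134.1 bpm

134.1 bpm


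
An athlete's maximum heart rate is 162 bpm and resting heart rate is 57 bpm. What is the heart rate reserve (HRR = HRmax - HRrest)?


HRR = HRmax - HRrest
= 162 - 57
= 105 bpm

105 bpm


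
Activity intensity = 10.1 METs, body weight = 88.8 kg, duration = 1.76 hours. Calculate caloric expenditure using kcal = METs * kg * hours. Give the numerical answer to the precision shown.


kcal = 10.1 * 88.8 * 1.76
= 896.88 * 1.76
= 1578.51 kcal

1578.51 kcal


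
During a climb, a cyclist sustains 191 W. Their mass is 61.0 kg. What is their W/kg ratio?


Power-to-weight = 191 W / 61.0 kg
= 3.131 W/kg

3.131 W/kg


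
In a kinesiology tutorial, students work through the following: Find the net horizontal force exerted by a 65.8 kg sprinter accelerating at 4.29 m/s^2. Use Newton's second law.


Newton's second law: F = m * a
F = 65.8 * 4.29 = 282.28 N

282.28 N


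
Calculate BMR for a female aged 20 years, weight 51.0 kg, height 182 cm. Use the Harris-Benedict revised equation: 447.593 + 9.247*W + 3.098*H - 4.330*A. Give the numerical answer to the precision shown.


Substituting values:
W term = 9.247 * 51.0 = 471.597
H term = 3.098 * 182 = 563.836
A term = 4.330 * 20 = 86.6
BMR = 1396.43 kcal/day

1396.43 kcal/day


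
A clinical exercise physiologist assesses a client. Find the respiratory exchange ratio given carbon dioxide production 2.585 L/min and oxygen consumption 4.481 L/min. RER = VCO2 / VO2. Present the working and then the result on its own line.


VCO2 = 2.585 L/min
VO2 = 4.481 L/min
RER = 2.585 / 4.481 = 0.5769

0.5769
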